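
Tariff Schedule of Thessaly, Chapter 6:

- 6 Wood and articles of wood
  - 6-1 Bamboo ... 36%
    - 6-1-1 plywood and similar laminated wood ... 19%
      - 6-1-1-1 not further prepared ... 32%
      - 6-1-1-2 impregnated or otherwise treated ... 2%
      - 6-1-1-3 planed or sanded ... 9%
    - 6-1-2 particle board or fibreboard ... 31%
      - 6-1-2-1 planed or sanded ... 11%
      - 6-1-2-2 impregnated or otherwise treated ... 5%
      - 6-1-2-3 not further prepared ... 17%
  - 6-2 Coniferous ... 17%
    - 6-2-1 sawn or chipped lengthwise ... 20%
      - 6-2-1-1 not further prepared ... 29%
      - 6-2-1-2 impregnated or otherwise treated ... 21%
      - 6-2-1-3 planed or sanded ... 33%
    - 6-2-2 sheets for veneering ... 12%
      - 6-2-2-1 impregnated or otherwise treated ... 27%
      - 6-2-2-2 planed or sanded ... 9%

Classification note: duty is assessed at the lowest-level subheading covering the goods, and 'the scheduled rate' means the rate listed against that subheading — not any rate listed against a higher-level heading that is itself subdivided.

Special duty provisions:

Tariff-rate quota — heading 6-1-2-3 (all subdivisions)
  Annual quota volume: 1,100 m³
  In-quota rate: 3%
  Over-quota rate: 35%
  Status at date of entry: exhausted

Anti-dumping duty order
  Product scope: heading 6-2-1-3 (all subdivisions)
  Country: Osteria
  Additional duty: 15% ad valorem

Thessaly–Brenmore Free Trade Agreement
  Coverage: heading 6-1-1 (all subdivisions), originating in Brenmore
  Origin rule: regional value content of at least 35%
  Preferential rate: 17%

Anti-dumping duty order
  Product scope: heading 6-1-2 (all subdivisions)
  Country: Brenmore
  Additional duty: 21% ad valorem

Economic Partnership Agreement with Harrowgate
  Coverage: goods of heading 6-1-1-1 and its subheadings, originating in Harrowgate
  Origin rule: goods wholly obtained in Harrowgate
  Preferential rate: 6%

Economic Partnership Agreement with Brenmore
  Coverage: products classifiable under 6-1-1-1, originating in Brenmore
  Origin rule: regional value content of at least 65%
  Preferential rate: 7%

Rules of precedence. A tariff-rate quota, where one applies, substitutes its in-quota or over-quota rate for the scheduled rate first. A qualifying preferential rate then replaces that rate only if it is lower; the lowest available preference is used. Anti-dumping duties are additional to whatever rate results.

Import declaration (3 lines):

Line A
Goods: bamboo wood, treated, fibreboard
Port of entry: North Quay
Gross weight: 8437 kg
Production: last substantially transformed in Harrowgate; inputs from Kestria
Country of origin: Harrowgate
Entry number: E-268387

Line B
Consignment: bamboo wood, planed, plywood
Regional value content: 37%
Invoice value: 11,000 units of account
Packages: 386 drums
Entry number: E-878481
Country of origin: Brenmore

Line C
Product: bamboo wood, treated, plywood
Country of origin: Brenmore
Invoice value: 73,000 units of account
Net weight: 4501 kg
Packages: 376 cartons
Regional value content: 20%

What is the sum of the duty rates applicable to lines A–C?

16%

Line A: bamboo → 6-1; fibreboard → 6-1-2; treated → 6-1-2-2. Scheduled 5%. Harrowgate agreement on 6-1-1-1: 6-1-2-2 not covered. → 5%.
Line B: bamboo → 6-1; plywood → 6-1-1; planed → 6-1-1-3. Scheduled 9%. Brenmore agreement on 6-1-1: RVC ≥ 35% → 17% available; Brenmore agreement on 6-1-1-1: 6-1-1-3 not covered; preference 17% not lower than 9% → no reduction. → 9%.
Line C: bamboo → 6-1; plywood → 6-1-1; treated → 6-1-1-2. Scheduled 2%. Brenmore agreement on 6-1-1: RVC < 35%; Brenmore agreement on 6-1-1-1: 6-1-1-2 not covered. → 2%.
Sum: 5% + 9% + 2% = 16%.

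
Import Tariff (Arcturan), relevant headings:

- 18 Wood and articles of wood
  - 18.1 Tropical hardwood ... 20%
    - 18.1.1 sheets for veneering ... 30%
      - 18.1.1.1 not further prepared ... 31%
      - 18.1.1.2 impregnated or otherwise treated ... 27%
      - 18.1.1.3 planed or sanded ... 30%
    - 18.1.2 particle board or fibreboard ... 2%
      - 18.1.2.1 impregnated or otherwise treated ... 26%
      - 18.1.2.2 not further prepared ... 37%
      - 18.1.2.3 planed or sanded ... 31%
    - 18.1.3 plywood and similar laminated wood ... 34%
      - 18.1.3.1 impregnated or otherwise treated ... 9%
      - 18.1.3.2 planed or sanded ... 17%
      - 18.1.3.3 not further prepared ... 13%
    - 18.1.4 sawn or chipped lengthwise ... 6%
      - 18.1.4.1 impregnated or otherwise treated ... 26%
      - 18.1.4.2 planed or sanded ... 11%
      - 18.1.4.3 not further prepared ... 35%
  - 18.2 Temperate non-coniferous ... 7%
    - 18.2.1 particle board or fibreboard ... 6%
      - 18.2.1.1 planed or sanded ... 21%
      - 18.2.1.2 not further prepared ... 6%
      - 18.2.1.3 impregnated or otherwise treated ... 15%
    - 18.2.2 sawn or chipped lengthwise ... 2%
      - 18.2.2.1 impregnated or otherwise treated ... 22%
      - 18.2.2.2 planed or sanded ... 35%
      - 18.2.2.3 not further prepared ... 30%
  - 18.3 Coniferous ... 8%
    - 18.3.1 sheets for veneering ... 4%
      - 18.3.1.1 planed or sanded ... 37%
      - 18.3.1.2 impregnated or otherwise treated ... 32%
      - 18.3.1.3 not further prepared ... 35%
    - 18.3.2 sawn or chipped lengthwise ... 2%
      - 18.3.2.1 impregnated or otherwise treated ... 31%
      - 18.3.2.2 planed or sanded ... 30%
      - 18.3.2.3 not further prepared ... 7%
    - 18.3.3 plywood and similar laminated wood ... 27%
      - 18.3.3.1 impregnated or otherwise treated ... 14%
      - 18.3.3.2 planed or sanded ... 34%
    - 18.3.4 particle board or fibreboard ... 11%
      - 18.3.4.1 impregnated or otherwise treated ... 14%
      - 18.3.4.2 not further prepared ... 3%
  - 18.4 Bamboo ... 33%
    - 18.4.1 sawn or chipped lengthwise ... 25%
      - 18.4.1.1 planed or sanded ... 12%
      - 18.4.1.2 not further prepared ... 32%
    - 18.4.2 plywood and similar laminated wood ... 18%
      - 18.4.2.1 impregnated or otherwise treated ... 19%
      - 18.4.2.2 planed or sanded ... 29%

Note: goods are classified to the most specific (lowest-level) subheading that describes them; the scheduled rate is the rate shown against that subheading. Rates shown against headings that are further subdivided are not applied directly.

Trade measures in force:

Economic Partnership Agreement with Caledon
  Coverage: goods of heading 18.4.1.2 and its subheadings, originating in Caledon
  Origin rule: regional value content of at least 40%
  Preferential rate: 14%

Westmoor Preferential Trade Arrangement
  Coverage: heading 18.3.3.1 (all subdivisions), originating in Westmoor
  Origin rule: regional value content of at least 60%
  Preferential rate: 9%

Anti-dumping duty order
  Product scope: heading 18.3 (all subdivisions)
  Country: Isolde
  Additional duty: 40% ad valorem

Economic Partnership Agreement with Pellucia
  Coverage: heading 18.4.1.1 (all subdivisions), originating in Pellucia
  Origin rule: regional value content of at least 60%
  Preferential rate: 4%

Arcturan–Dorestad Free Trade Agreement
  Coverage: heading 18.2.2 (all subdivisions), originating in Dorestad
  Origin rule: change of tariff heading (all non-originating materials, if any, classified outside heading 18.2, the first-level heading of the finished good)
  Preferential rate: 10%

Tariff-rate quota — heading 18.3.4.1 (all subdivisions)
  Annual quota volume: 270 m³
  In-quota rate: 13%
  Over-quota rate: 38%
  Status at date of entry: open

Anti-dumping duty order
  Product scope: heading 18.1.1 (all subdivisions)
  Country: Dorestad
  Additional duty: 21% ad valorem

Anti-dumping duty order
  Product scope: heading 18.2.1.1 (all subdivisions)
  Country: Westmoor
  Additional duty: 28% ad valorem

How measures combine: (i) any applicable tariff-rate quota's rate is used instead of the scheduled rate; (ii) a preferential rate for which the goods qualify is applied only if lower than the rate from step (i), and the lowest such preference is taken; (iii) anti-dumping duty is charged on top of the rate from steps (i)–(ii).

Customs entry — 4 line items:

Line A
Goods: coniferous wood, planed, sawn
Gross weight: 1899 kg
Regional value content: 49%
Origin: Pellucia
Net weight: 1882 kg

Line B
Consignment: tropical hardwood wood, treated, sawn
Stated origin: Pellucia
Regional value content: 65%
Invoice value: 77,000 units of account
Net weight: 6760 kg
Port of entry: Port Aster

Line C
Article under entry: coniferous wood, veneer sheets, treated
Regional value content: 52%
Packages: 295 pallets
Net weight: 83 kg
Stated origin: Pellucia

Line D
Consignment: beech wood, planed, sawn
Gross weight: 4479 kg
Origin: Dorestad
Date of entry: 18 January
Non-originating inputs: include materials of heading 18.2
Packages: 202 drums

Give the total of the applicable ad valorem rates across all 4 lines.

Line A: coniferous → 18.3; sawn → 18.3.2; planed → 18.3.2.2. Scheduled 30%. Pellucia agreement on 18.4.1.1: 18.3.2.2 not covered. → 30%.
Line B: tropical hardwood → 18.1; sawn → 18.1.4; treated → 18.1.4.1. Scheduled 26%. Pellucia agreement on 18.4.1.1: 18.1.4.1 not covered. → 26%.
Line C: coniferous → 18.3; veneer sheets → 18.3.1; treated → 18.3.1.2. Scheduled 32%. Pellucia agreement on 18.4.1.1: 18.3.1.2 not covered. → 32%.
Line D: beech → 18.2; sawn → 18.2.2; planed → 18.2.2.2. Scheduled 35%. Dorestad agreement on 18.2.2: CTH not met. → 35%.
Sum: 30% + 26% + 32% + 35% = 123%.

123%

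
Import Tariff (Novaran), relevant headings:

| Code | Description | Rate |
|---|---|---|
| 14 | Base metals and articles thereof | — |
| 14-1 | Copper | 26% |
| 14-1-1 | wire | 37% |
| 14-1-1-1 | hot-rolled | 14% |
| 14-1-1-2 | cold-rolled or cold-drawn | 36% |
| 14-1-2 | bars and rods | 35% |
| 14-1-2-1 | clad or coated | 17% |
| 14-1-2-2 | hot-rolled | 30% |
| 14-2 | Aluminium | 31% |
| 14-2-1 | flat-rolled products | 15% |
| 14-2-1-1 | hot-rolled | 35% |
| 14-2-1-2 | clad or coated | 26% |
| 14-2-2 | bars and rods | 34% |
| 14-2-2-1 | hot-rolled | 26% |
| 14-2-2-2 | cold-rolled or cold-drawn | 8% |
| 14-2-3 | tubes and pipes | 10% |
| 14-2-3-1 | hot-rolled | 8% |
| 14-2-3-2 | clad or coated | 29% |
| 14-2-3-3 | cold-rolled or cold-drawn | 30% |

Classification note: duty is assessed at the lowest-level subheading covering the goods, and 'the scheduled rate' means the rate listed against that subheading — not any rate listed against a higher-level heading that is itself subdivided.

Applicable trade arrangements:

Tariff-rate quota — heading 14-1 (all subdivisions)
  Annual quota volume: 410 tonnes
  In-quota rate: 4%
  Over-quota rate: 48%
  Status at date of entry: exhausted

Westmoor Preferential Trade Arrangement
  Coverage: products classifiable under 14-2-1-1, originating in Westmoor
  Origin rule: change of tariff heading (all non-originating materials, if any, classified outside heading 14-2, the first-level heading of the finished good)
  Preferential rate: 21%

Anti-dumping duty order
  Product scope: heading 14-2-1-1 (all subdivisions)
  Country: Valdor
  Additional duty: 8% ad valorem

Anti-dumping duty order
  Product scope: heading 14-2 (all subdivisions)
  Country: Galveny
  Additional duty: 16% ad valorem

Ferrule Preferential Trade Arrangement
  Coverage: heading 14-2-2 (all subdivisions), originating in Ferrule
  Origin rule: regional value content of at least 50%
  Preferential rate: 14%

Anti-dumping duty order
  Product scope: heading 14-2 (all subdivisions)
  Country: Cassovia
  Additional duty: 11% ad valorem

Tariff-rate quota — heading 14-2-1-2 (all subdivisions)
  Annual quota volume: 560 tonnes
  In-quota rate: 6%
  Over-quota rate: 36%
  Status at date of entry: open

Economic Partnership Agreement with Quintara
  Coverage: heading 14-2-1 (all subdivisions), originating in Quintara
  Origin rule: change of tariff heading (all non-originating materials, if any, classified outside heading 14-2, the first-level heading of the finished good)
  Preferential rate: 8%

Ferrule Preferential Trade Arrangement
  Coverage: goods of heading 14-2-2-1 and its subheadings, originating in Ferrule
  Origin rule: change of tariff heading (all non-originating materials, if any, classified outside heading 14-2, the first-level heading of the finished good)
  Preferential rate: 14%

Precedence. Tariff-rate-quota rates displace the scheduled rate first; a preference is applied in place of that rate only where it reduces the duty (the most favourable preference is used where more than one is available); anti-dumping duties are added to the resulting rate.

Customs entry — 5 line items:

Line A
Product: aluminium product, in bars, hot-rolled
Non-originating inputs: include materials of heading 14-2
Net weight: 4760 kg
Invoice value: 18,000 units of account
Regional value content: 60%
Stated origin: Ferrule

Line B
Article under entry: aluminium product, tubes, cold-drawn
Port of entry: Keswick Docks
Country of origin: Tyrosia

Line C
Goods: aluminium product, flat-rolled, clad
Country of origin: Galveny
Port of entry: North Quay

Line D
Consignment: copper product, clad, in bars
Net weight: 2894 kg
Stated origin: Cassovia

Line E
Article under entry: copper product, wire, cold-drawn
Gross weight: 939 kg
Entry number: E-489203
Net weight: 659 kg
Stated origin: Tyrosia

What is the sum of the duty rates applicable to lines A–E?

Line A: aluminium → 14-2; in bars → 14-2-2; hot-rolled → 14-2-2-1. Scheduled 26%. Ferrule agreement on 14-2-2: RVC ≥ 50% → 14% available; Ferrule agreement on 14-2-2-1: CTH not met; preferential 14%. → 14%.
Line B: aluminium → 14-2; tubes → 14-2-3; cold-drawn → 14-2-3-3. Scheduled 30%. No special measure applies. → 30%.
Line C: aluminium → 14-2; flat-rolled → 14-2-1; clad → 14-2-1-2. Scheduled 26%. quota on 14-2-1-2 open → in-quota 6%; anti-dumping (Galveny, 14-2): +16%; total 6% + 16% = 22%. → 22%.
Line D: copper → 14-1; in bars → 14-1-2; clad → 14-1-2-1. Scheduled 17%. quota on 14-1 exhausted → over-quota 48%. → 48%.
Line E: copper → 14-1; wire → 14-1-1; cold-drawn → 14-1-1-2. Scheduled 36%. quota on 14-1 exhausted → over-quota 48%. → 48%.
Sum: 14% + 30% + 22% + 48% + 48% = 162%.

162%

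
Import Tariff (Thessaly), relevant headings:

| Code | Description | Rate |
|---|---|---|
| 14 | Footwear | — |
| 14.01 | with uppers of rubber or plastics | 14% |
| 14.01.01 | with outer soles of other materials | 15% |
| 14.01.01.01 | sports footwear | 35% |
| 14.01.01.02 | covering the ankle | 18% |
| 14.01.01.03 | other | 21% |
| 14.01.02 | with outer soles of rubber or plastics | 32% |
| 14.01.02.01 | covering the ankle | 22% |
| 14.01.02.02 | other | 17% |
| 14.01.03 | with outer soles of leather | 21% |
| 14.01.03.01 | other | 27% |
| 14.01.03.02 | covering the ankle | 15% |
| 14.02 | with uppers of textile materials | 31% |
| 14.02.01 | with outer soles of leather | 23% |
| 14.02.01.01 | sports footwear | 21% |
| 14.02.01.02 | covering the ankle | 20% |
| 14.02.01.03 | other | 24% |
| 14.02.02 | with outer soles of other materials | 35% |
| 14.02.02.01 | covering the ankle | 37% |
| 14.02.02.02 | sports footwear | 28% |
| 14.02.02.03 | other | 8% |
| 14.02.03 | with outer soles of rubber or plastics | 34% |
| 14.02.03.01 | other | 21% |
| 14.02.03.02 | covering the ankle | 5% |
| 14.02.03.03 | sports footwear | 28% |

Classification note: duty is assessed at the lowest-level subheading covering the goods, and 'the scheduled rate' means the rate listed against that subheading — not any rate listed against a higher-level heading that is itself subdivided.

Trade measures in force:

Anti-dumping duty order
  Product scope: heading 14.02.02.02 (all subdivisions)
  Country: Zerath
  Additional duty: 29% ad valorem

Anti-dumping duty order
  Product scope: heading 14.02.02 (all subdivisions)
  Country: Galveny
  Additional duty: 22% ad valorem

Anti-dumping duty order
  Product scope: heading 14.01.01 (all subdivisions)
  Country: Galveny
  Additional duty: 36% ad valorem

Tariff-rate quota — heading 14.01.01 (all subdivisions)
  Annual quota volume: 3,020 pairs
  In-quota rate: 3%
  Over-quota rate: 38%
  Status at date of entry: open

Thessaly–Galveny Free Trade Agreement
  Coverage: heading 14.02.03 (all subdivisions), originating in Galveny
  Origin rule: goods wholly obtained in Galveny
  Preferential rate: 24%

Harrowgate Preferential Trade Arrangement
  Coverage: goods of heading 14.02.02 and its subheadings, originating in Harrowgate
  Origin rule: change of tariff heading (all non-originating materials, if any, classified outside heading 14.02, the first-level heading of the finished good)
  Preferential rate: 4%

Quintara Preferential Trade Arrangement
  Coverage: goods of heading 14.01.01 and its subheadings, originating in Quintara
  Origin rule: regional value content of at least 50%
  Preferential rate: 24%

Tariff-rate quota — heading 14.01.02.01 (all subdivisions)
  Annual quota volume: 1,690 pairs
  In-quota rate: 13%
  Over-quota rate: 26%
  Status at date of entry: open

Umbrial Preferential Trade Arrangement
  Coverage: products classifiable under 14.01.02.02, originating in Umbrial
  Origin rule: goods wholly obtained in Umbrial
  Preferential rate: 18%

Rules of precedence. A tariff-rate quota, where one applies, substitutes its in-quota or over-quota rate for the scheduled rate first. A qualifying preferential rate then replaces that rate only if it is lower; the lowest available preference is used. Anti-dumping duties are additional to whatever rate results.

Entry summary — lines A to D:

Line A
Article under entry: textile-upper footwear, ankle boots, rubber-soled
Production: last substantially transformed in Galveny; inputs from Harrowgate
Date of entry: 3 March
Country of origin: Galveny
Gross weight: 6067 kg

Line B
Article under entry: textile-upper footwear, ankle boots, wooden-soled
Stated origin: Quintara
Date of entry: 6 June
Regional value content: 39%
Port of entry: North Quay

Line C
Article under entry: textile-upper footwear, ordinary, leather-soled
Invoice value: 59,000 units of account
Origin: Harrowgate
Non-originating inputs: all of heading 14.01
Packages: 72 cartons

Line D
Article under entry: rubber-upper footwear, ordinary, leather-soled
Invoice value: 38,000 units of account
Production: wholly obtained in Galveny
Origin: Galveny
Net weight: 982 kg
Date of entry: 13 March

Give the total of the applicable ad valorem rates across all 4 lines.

Line A: textile-upper → 14.02; rubber-soled → 14.02.03; ankle boots → 14.02.03.02. Scheduled 5%. Galveny agreement on 14.02.03: not wholly obtained. → 5%.
Line B: textile-upper → 14.02; wooden-soled → 14.02.02; ankle boots → 14.02.02.01. Scheduled 37%. Quintara agreement on 14.01.01: 14.02.02.01 not covered. → 37%.
Line C: textile-upper → 14.02; leather-soled → 14.02.01; ordinary → 14.02.01.03. Scheduled 24%. Harrowgate agreement on 14.02.02: 14.02.01.03 not covered. → 24%.
Line D: rubber-upper → 14.01; leather-soled → 14.01.03; ordinary → 14.01.03.01. Scheduled 27%. Galveny agreement on 14.02.03: 14.01.03.01 not covered. → 27%.
Sum: 5% + 37% + 24% + 27% = 93%.

93%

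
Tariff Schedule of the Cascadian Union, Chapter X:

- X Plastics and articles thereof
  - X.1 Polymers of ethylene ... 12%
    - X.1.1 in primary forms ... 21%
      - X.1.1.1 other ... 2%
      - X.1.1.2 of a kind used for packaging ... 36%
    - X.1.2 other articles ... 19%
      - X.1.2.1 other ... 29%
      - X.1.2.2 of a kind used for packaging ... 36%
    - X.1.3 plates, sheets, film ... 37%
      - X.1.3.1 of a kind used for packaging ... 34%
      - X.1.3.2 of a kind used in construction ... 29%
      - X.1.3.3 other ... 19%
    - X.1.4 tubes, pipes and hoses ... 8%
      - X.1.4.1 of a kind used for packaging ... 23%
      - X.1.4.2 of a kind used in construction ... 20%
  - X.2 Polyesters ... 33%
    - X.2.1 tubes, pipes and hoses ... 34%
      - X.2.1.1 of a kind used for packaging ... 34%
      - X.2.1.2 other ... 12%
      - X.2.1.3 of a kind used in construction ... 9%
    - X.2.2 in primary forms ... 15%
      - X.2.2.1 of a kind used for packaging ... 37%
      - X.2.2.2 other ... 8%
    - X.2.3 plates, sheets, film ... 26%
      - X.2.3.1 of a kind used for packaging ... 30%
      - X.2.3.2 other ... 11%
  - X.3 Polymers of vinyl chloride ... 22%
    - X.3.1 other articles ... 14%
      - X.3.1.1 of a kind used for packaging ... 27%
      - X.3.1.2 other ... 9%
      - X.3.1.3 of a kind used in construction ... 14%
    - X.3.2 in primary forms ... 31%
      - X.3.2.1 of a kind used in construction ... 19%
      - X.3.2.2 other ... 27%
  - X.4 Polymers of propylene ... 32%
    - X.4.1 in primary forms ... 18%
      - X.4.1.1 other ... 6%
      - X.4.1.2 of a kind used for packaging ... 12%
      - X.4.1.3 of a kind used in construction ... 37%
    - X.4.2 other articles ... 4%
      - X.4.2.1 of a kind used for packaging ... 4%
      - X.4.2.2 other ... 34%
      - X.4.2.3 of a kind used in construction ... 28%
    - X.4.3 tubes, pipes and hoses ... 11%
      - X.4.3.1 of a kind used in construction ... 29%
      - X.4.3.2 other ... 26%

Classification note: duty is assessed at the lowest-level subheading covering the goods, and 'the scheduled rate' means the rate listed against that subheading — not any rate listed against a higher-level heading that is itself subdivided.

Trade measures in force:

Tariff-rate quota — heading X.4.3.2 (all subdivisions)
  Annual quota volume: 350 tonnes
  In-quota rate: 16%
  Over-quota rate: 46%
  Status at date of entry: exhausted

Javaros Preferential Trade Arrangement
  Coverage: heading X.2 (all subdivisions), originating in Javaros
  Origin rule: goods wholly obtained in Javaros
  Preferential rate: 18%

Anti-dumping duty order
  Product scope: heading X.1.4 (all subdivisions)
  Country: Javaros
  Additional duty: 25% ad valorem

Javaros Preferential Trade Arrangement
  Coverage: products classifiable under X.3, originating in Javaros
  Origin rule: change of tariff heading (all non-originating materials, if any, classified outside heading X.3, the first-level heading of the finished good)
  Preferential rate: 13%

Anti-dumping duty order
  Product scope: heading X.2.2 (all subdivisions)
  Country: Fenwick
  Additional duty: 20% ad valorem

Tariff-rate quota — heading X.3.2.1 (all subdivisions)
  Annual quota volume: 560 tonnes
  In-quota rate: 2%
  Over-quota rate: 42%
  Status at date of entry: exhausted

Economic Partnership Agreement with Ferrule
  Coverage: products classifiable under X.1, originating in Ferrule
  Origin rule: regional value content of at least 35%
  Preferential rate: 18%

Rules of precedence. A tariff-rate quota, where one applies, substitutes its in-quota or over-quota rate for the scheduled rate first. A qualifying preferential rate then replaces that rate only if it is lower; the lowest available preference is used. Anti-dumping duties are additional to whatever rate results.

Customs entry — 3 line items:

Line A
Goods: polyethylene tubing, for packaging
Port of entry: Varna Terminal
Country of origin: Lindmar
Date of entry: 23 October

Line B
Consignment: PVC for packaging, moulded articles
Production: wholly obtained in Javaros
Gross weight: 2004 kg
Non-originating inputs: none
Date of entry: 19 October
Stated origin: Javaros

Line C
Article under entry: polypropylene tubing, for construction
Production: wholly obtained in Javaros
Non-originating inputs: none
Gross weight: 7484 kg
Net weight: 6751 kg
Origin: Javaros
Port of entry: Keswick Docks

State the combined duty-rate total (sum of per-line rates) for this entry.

65%

Line A: polyethylene → X.1; tubing → X.1.4; for packaging → X.1.4.1. Scheduled 23%. No special measure applies. → 23%.
Line B: PVC → X.3; moulded articles → X.3.1; for packaging → X.3.1.1. Scheduled 27%. Javaros agreement on X.2: X.3.1.1 not covered; Javaros agreement on X.3: CTH met → 13% available; preferential 13%. → 13%.
Line C: polypropylene → X.4; tubing → X.4.3; for construction → X.4.3.1. Scheduled 29%. Javaros agreement on X.2: X.4.3.1 not covered; Javaros agreement on X.3: X.4.3.1 not covered. → 29%.
Sum: 23% + 13% + 29% = 65%.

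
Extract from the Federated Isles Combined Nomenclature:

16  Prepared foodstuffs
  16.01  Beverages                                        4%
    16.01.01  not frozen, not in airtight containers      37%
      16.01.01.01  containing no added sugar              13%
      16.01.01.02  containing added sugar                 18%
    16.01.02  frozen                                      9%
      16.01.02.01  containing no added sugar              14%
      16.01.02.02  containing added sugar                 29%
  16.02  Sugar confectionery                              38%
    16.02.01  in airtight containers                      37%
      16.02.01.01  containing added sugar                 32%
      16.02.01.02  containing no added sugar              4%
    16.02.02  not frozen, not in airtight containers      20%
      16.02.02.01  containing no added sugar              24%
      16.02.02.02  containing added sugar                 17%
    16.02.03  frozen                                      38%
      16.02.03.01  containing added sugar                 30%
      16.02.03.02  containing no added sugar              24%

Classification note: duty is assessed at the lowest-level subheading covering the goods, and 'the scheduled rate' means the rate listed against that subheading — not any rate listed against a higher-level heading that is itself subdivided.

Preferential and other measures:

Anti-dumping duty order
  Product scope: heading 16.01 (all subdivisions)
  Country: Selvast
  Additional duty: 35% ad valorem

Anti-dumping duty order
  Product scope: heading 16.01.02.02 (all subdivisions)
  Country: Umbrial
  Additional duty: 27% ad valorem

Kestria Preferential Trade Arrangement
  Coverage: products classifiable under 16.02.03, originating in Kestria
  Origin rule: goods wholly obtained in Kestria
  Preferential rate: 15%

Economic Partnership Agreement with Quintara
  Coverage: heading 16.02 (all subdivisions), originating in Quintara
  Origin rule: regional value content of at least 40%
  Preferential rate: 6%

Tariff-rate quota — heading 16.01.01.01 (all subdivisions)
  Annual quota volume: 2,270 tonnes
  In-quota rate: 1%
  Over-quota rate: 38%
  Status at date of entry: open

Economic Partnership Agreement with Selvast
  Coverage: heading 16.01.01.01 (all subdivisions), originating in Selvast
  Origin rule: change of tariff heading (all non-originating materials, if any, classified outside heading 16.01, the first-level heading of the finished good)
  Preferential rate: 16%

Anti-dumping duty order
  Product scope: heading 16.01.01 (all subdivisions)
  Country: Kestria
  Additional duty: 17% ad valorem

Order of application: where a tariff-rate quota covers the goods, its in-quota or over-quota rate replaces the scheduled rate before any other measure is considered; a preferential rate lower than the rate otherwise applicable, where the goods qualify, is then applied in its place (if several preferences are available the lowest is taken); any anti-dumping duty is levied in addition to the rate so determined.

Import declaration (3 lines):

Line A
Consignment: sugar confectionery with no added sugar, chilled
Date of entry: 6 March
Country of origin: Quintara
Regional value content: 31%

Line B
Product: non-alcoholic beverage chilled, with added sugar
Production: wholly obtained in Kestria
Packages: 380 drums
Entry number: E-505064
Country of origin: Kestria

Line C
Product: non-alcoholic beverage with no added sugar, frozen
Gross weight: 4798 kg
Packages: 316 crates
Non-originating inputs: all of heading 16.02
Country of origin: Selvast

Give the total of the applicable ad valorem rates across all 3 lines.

108%

Line A: sugar confectionery → 16.02; chilled → 16.02.02; with no added sugar → 16.02.02.01. Scheduled 24%. Quintara agreement on 16.02: RVC < 40%. → 24%.
Line B: non-alcoholic beverage → 16.01; chilled → 16.01.01; with added sugar → 16.01.01.02. Scheduled 18%. Kestria agreement on 16.02.03: 16.01.01.02 not covered; anti-dumping (Kestria, 16.01.01): +17%; total 18% + 17% = 35%. → 35%.
Line C: non-alcoholic beverage → 16.01; frozen → 16.01.02; with no added sugar → 16.01.02.01. Scheduled 14%. Selvast agreement on 16.01.01.01: 16.01.02.01 not covered; anti-dumping (Selvast, 16.01): +35%; total 14% + 35% = 49%. → 49%.
Sum: 24% + 35% + 49% = 108%.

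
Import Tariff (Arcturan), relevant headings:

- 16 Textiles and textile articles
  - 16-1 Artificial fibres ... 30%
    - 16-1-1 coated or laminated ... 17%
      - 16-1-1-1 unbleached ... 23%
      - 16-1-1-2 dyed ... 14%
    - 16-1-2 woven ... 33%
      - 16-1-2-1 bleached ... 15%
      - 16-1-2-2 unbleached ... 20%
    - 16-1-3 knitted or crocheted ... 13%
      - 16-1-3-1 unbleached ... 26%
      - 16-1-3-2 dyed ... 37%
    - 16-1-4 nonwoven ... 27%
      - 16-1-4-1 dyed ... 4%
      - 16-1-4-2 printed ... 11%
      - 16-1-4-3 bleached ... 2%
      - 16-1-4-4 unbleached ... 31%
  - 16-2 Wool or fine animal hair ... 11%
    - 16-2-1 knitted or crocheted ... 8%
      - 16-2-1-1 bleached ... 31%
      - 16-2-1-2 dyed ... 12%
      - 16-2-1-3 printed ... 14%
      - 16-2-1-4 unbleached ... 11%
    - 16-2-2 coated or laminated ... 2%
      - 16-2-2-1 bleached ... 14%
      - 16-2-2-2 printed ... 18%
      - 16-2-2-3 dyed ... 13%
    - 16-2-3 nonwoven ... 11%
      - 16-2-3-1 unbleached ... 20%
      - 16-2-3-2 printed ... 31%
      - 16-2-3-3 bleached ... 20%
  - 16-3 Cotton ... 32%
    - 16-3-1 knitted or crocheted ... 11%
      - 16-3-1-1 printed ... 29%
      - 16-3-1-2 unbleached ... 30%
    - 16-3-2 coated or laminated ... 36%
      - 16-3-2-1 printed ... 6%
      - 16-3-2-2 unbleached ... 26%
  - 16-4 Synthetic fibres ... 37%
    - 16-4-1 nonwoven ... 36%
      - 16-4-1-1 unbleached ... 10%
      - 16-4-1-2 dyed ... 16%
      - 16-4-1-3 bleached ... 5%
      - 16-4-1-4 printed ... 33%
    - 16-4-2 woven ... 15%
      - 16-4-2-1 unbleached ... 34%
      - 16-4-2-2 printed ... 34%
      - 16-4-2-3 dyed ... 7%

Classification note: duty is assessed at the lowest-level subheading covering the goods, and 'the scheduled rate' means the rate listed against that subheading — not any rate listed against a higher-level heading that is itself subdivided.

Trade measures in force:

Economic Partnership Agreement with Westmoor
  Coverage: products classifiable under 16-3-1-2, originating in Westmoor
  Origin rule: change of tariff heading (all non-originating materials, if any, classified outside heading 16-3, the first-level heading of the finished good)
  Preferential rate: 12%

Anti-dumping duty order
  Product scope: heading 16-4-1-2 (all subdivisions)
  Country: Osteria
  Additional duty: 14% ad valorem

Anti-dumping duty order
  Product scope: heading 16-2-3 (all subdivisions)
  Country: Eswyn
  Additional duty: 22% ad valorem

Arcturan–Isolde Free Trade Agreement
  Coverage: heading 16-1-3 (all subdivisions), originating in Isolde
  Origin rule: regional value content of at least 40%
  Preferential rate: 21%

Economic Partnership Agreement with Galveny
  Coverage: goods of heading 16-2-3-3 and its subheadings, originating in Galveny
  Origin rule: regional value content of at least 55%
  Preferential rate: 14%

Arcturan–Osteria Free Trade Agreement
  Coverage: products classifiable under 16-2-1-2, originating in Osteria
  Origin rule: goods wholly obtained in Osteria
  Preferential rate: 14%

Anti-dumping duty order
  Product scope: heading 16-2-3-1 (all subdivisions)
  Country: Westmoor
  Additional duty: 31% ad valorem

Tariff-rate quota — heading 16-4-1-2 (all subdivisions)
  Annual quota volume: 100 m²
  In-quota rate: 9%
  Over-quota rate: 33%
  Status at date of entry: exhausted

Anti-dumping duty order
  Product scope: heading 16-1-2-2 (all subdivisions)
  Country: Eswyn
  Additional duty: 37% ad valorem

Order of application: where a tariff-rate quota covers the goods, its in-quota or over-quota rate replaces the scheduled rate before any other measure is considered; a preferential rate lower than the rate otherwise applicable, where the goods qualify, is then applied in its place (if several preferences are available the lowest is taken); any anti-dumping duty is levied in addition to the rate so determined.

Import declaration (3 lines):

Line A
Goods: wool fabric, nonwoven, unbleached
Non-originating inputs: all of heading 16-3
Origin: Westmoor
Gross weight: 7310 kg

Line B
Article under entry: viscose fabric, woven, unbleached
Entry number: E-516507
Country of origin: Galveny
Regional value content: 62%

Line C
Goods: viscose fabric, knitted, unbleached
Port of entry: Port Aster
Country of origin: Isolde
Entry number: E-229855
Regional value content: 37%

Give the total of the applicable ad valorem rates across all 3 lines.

97%

Line A: wool → 16-2; nonwoven → 16-2-3; unbleached → 16-2-3-1. Scheduled 20%. Westmoor agreement on 16-3-1-2: 16-2-3-1 not covered; anti-dumping (Westmoor, 16-2-3-1): +31%; total 20% + 31% = 51%. → 51%.
Line B: viscose → 16-1; woven → 16-1-2; unbleached → 16-1-2-2. Scheduled 20%. Galveny agreement on 16-2-3-3: 16-1-2-2 not covered. → 20%.
Line C: viscose → 16-1; knitted → 16-1-3; unbleached → 16-1-3-1. Scheduled 26%. Isolde agreement on 16-1-3: RVC < 40%. → 26%.
Sum: 51% + 20% + 26% = 97%.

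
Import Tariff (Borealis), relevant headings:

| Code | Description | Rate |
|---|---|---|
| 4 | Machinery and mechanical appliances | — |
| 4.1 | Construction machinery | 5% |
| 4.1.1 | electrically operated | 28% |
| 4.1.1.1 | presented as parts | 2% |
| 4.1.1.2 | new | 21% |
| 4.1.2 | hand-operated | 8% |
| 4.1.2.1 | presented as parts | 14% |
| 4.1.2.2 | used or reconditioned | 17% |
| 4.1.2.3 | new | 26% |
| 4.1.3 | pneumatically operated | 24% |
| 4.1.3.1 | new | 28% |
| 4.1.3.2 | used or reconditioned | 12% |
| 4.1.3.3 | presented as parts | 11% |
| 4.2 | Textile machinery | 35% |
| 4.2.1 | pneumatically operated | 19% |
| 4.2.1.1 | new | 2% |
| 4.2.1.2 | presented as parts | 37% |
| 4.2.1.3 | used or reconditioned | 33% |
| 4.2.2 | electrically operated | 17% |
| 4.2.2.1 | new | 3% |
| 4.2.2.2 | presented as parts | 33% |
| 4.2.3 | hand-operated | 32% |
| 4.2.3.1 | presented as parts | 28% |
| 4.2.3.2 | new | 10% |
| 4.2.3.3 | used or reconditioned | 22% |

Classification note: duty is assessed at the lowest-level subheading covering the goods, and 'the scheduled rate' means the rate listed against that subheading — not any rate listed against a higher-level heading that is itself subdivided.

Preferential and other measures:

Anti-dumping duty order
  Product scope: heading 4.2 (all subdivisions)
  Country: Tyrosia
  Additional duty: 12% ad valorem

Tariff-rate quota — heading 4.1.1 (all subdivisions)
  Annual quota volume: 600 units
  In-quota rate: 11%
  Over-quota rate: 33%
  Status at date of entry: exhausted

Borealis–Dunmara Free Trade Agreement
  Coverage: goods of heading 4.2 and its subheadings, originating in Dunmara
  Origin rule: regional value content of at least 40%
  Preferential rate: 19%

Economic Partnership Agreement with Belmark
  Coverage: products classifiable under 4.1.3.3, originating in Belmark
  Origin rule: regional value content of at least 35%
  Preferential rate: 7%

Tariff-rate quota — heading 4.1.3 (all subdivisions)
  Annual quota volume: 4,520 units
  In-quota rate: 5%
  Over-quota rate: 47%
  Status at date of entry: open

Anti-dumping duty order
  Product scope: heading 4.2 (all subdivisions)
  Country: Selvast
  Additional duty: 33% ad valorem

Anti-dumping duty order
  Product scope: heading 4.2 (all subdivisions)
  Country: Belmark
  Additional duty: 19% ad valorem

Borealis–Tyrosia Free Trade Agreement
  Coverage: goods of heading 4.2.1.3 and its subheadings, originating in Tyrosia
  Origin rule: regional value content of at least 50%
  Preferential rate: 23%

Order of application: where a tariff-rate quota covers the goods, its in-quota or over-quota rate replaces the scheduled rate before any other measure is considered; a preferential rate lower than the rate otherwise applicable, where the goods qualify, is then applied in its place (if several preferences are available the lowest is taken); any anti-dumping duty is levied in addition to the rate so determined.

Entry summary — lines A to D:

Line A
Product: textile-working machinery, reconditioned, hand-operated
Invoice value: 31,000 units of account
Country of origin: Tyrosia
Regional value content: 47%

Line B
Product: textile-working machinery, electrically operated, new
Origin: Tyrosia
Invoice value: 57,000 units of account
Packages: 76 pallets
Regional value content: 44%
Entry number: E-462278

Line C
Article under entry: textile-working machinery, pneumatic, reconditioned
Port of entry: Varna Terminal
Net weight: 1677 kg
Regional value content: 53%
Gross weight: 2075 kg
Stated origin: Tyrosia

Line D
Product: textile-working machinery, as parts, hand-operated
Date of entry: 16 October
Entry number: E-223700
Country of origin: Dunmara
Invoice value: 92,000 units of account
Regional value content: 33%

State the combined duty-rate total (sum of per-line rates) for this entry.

Line A: textile-working → 4.2; hand-operated → 4.2.3; reconditioned → 4.2.3.3. Scheduled 22%. Tyrosia agreement on 4.2.1.3: 4.2.3.3 not covered; anti-dumping (Tyrosia, 4.2): +12%; total 22% + 12% = 34%. → 34%.
Line B: textile-working → 4.2; electrically operated → 4.2.2; new → 4.2.2.1. Scheduled 3%. Tyrosia agreement on 4.2.1.3: 4.2.2.1 not covered; anti-dumping (Tyrosia, 4.2): +12%; total 3% + 12% = 15%. → 15%.
Line C: textile-working → 4.2; pneumatic → 4.2.1; reconditioned → 4.2.1.3. Scheduled 33%. Tyrosia agreement on 4.2.1.3: RVC ≥ 50% → 23% available; preferential 23%; anti-dumping (Tyrosia, 4.2): +12%; total 23% + 12% = 35%. → 35%.
Line D: textile-working → 4.2; hand-operated → 4.2.3; as parts → 4.2.3.1. Scheduled 28%. Dunmara agreement on 4.2: RVC < 40%. → 28%.
Sum: 34% + 15% + 35% + 28% = 112%.

112%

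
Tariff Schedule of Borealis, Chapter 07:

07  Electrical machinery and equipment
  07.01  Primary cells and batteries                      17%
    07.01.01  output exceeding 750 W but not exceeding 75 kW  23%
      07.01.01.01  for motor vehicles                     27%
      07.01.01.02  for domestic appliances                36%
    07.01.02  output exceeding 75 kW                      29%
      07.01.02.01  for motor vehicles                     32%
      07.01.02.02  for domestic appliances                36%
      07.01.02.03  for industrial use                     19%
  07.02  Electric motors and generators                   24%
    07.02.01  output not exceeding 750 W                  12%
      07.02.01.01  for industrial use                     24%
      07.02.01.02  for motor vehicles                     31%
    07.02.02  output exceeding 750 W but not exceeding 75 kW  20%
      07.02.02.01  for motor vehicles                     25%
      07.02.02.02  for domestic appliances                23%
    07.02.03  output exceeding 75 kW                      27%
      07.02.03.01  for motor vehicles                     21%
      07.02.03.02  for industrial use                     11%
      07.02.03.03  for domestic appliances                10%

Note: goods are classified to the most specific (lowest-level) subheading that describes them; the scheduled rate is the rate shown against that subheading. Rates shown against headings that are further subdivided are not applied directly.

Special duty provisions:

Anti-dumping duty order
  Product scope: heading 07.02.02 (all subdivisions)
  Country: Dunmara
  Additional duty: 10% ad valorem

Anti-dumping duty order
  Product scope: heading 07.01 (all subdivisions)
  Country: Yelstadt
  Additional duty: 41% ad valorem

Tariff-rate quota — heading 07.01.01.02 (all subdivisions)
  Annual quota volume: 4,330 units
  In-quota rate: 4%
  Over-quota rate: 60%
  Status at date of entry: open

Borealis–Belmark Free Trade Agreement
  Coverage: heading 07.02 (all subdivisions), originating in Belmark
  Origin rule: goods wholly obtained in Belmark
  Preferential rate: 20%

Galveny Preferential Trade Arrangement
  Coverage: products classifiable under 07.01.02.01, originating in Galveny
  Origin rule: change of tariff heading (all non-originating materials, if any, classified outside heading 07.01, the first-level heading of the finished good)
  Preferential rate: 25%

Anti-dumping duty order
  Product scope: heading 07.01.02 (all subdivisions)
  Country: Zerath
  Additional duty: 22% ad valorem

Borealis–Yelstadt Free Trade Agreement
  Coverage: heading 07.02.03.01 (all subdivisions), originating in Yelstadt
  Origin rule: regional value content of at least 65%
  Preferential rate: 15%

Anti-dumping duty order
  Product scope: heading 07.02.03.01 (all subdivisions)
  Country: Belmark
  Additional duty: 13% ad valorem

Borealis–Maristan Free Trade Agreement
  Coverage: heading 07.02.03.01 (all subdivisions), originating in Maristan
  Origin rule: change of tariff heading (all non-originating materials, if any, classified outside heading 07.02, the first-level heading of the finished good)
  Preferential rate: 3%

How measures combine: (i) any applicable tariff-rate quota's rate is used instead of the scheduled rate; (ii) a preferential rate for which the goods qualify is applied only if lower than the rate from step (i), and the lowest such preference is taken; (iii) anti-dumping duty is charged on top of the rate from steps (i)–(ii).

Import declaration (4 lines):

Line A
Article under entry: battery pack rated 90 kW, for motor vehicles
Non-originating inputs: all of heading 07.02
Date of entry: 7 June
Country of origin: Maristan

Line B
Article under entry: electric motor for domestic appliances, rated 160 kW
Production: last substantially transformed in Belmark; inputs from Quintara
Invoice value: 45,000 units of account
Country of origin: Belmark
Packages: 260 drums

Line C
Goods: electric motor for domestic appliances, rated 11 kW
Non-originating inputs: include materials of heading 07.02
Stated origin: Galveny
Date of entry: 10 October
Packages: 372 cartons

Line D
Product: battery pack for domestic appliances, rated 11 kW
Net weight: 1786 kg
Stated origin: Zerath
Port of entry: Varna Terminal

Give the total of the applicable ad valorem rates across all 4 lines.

Line A: battery pack → 07.01; rated 90 kW → 07.01.02; for motor vehicles → 07.01.02.01. Scheduled 32%. Maristan agreement on 07.02.03.01: 07.01.02.01 not covered. → 32%.
Line B: electric motor → 07.02; rated 160 kW → 07.02.03; for domestic appliances → 07.02.03.03. Scheduled 10%. Belmark agreement on 07.02: not wholly obtained. → 10%.
Line C: electric motor → 07.02; rated 11 kW → 07.02.02; for domestic appliances → 07.02.02.02. Scheduled 23%. Galveny agreement on 07.01.02.01: 07.02.02.02 not covered. → 23%.
Line D: battery pack → 07.01; rated 11 kW → 07.01.01; for domestic appliances → 07.01.01.02. Scheduled 36%. quota on 07.01.01.02 open → in-quota 4%. → 4%.
Sum: 32% + 10% + 23% + 4% = 69%.

69%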